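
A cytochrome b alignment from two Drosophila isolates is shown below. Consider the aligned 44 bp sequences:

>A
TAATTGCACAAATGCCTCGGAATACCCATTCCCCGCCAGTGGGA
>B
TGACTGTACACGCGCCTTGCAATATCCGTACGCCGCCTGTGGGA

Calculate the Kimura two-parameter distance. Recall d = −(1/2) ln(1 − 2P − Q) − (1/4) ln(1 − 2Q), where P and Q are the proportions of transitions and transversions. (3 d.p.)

Of 44 sites, 8 differences are transitions and 5 are transversions, so P = 8/44 ≈ 0.181818 and Q = 5/44 ≈ 0.113636.
Under the Kimura two-parameter model, d = −½ ln(1 − 2P − Q) − ¼ ln(1 − 2Q).
1 − 2P − Q = 0.522728, giving −½ ln(0.522728) = 0.324347.
1 − 2Q = 0.772728, giving −¼ ln(0.772728) = 0.064457.
d = 0.324347 + 0.064457 = 0.388804.

0.389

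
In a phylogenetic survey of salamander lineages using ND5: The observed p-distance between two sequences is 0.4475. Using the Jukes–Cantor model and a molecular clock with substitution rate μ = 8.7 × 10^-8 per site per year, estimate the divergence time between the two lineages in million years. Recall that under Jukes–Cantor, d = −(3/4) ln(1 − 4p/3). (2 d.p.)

d = −(3/4) ln(1 − 4p/3) = −0.75 ln(1 − 0.596667) = −0.75 ln(0.403333)
  = −0.75 × (-0.907993) = 0.680995 substitutions/site.
Under a molecular clock d = 2μt, so t = d/(2μ) = 0.680995 / (2 × 8.7 × 10^-8) = 3.91 million years.

3.91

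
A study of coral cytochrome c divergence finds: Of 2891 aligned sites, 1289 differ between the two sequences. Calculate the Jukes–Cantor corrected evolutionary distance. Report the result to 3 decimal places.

p = 1289/2891 ≈ 0.445866.
d = −(3/4) ln(1 − 4p/3) = −0.75 ln(1 − 0.594488) = −0.75 ln(0.405512)
  = −0.75 × (-0.902605) = 0.676954 substitutions/site.

0.677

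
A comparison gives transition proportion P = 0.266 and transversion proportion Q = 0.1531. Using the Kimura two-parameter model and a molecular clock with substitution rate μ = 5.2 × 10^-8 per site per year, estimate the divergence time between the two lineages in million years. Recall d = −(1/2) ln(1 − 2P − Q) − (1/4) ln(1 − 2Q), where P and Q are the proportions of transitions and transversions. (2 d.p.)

Under the Kimura two-parameter model, d = −½ ln(1 − 2P − Q) − ¼ ln(1 − 2Q).
1 − 2P − Q = 0.3149, giving −½ ln(0.3149) = 0.577750.
1 − 2Q = 0.6938, giving −¼ ln(0.6938) = 0.091393.
d = 0.577750 + 0.091393 = 0.669143.
Under a molecular clock d = 2μt, so t = d/(2μ) = 0.669143 / (2 × 5.2 × 10^-8) = 6.43 million years.

6.43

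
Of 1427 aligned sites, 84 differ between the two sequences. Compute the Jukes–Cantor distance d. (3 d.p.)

p = 84/1427 ≈ 0.058865.
d = −(3/4) ln(1 − 4p/3) = −0.75 ln(1 − 0.078487) = −0.75 ln(0.921513)
  = −0.75 × (-0.081738) = 0.061304 substitutions/site.

0.061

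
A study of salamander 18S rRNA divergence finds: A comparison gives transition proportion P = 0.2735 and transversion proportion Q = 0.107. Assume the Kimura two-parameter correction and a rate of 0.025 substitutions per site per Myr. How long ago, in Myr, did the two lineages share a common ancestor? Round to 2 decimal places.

11.82

Under the Kimura two-parameter model, d = −½ ln(1 − 2P − Q) − ¼ ln(1 − 2Q).
1 − 2P − Q = 0.346, giving −½ ln(0.346) = 0.530658.
1 − 2Q = 0.786, giving −¼ ln(0.786) = 0.060200.
d = 0.530658 + 0.060200 = 0.590858.
Under a molecular clock d = 2μt, so t = d/(2μ) = 0.590858 / (2 × 0.025) = 11.82 Myr.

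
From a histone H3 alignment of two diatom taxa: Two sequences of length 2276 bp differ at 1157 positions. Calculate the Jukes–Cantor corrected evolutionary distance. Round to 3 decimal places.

0.849

p = 1157/2276 ≈ 0.508348.
d = −(3/4) ln(1 − 4p/3) = −0.75 ln(1 − 0.677797) = −0.75 ln(0.322203)
  = −0.75 × (-1.132573) = 0.849430 substitutions/site.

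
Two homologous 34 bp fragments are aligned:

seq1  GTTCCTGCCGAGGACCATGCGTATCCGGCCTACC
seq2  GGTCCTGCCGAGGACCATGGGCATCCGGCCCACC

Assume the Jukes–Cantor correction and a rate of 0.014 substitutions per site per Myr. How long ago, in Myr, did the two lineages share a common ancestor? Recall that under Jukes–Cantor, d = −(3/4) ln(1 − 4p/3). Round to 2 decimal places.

The sequences differ at 4 of 34 sites (2, 20, 22, 31), so p = 4/34 ≈ 0.117647.
d = −(3/4) ln(1 − 4p/3) = −0.75 ln(1 − 0.156863) = −0.75 ln(0.843137)
  = −0.75 × (-0.170626) = 0.127970 substitutions/site.
Under a molecular clock d = 2μt, so t = d/(2μ) = 0.127970 / (2 × 0.014) = 4.57 Myr.

4.57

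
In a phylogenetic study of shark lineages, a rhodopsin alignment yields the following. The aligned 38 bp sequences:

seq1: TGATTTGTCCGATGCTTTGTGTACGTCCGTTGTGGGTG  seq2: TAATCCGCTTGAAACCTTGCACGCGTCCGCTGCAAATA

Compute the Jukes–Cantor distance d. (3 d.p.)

The sequences differ at 19 of 38 sites, so p = 19/38 = 0.5.
d = −(3/4) ln(1 − 4p/3) = −0.75 ln(1 − 0.666667) = −0.75 ln(0.333333)
  = −0.75 × (-1.098613) = 0.823960 substitutions/site.

0.824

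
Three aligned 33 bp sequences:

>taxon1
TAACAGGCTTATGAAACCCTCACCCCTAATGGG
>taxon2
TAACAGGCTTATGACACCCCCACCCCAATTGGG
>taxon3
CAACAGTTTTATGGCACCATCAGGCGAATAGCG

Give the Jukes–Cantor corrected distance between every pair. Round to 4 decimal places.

d(taxon1,taxon2) = 0.1322, d(taxon1,taxon3) = 0.5587, d(taxon2,taxon3) = 0.4408

taxon1–taxon2: 4/33 sites differ → p ≈ 0.121212, d = −0.75 ln(1 − 0.161616) = 0.132209 ≈ 0.1322.
taxon1–taxon3: 13/33 sites differ → p ≈ 0.393939, d = −0.75 ln(1 − 0.525252) = 0.558728 ≈ 0.5587.
taxon2–taxon3: 11/33 sites differ → p ≈ 0.333333, d = −0.75 ln(1 − 0.444444) = 0.440839 ≈ 0.4408.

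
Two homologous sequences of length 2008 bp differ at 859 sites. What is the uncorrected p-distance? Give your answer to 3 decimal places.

p = 859/2008 = 0.427788… ≈ 0.428 (to 3 d.p.).

0.428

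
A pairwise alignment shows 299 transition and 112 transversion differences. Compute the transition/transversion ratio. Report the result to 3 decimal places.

2.670

R = 299/112 = 2.669642… ≈ 2.670 (to 3 d.p.).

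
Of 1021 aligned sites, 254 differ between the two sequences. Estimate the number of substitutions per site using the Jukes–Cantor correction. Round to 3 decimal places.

p = 254/1021 ≈ 0.248776.
d = −(3/4) ln(1 − 4p/3) = −0.75 ln(1 − 0.331701) = −0.75 ln(0.668299)
  = −0.75 × (-0.403020) = 0.302265 substitutions/site.

0.302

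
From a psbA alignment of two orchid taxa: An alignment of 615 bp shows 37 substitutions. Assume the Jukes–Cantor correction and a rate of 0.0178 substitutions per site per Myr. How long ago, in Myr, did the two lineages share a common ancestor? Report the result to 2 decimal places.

p = 37/615 ≈ 0.060163.
d = −(3/4) ln(1 − 4p/3) = −0.75 ln(1 − 0.080217) = −0.75 ln(0.919783)
  = −0.75 × (-0.083618) = 0.062714 substitutions/site.
Under a molecular clock d = 2μt, so t = d/(2μ) = 0.062714 / (2 × 0.0178) = 1.76 Myr.

1.76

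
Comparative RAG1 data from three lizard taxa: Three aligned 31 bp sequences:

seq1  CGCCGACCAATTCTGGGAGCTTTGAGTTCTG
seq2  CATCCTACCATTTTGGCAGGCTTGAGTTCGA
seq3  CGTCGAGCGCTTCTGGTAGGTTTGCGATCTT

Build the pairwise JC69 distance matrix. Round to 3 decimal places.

d(seq1,seq2) = 0.544, d(seq1,seq3) = 0.367, d(seq2,seq3) = 0.614

seq1–seq2: 12/31 sites differ → p ≈ 0.387097, d = −0.75 ln(1 − 0.516129) = 0.544453 ≈ 0.544.
seq1–seq3: 9/31 sites differ → p ≈ 0.290323, d = −0.75 ln(1 − 0.387097) = 0.367161 ≈ 0.367.
seq2–seq3: 13/31 sites differ → p ≈ 0.419355, d = −0.75 ln(1 − 0.55914) = 0.614271 ≈ 0.614.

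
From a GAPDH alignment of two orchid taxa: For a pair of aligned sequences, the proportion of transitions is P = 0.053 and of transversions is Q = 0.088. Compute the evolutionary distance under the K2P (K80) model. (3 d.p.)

Under the Kimura two-parameter model, d = −½ ln(1 − 2P − Q) − ¼ ln(1 − 2Q).
1 − 2P − Q = 0.806, giving −½ ln(0.806) = 0.107836.
1 − 2Q = 0.824, giving −¼ ln(0.824) = 0.048396.
d = 0.107836 + 0.048396 = 0.156232.

0.156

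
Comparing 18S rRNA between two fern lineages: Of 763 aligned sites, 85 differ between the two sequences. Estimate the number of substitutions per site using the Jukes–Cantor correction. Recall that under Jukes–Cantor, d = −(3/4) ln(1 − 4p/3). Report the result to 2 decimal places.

0.12

p = 85/763 ≈ 0.111402.
d = −(3/4) ln(1 − 4p/3) = −0.75 ln(1 − 0.148536) = −0.75 ln(0.851464)
  = −0.75 × (-0.160798) = 0.120599 substitutions/site.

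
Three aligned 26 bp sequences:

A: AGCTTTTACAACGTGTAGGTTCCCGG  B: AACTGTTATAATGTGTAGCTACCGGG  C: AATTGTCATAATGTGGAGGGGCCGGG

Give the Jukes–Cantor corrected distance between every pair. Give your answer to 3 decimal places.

d(A,B) = 0.334, d(A,C) = 0.539, d(B,C) = 0.276

A–B: 7/26 sites differ → p ≈ 0.269231, d = −0.75 ln(1 − 0.358975) = 0.333515 ≈ 0.334.
A–C: 10/26 sites differ → p ≈ 0.384615, d = −0.75 ln(1 − 0.51282) = 0.539341 ≈ 0.539.
B–C: 6/26 sites differ → p ≈ 0.230769, d = −0.75 ln(1 − 0.307692) = 0.275793 ≈ 0.276.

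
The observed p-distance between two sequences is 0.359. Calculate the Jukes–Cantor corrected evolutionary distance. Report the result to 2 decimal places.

0.49

d = −(3/4) ln(1 − 4p/3) = −0.75 ln(1 − 0.478667) = −0.75 ln(0.521333)
  = −0.75 × (-0.651366) = 0.488525 substitutions/site.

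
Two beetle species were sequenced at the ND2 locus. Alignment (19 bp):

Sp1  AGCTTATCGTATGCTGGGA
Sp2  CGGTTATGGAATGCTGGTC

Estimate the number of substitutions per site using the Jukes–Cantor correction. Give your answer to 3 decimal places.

0.410

The sequences differ at 6 of 19 sites (1, 3, 8, 10, 18, 19), so p = 6/19 ≈ 0.315789.
d = −(3/4) ln(1 − 4p/3) = −0.75 ln(1 − 0.421052) = −0.75 ln(0.578948)
  = −0.75 × (-0.546543) = 0.409907 substitutions/site.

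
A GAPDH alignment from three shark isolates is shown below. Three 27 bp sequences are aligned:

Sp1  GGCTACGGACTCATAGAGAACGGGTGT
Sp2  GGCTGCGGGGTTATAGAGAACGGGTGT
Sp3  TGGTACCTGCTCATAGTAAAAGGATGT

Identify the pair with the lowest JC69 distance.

Sp1–Sp2: 4/27 differ, p = 0.148, d = 0.165.
Sp1–Sp3: 9/27 differ, p = 0.333, d = 0.441.
Sp2–Sp3: 11/27 differ, p = 0.407, d = 0.588.
The smallest distance is between Sp1 and Sp2.

Sp1 and Sp2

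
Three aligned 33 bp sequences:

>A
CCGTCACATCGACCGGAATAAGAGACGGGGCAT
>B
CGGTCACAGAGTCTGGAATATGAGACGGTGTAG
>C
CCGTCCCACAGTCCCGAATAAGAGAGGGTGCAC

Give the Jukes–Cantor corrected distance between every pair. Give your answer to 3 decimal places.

d(A,B) = 0.339, d(A,C) = 0.293, d(B,C) = 0.339

A–B: 9/33 sites differ → p ≈ 0.272727, d = −0.75 ln(1 − 0.363636) = 0.338988 ≈ 0.339.
A–C: 8/33 sites differ → p ≈ 0.242424, d = −0.75 ln(1 − 0.323232) = 0.292820 ≈ 0.293.
B–C: 9/33 sites differ → p ≈ 0.272727, d = −0.75 ln(1 − 0.363636) = 0.338988 ≈ 0.339.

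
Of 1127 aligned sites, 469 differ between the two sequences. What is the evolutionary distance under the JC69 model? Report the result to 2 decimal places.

p = 469/1127 ≈ 0.416149.
d = −(3/4) ln(1 − 4p/3) = −0.75 ln(1 − 0.554865) = −0.75 ln(0.445135)
  = −0.75 × (-0.809378) = 0.607034 substitutions/site.

0.61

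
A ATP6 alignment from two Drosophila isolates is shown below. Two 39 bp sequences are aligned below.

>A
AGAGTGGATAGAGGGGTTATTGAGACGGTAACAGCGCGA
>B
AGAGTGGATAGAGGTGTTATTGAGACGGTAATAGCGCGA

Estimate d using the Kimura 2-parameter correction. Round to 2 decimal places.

Of 39 sites, 1 differences are transitions and 1 are transversions, so P = 1/39 ≈ 0.025641 and Q = 1/39 ≈ 0.025641.
Under the Kimura two-parameter model, d = −½ ln(1 − 2P − Q) − ¼ ln(1 − 2Q).
1 − 2P − Q = 0.923077, giving −½ ln(0.923077) = 0.040021.
1 − 2Q = 0.948718, giving −¼ ln(0.948718) = 0.013161.
d = 0.040021 + 0.013161 = 0.053182.

0.05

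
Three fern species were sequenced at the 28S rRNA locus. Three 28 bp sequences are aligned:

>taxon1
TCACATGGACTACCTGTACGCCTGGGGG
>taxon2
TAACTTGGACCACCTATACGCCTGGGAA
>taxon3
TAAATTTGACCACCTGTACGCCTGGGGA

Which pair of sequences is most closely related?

taxon2 and taxon3

taxon1–taxon2: 6/28 differ, p = 0.214, d = 0.252.
taxon1–taxon3: 6/28 differ, p = 0.214, d = 0.252.
taxon2–taxon3: 4/28 differ, p = 0.143, d = 0.158.
The smallest distance is between taxon2 and taxon3.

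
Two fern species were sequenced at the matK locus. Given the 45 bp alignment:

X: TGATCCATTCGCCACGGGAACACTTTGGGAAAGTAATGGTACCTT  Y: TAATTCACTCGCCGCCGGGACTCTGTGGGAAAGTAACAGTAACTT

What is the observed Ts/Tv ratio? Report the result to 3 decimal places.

Transitions are A↔G and C↔T; transversions are all other mismatches.
Transitions: 7. Transversions: 4.
R = 7/4 = 1.750.

1.750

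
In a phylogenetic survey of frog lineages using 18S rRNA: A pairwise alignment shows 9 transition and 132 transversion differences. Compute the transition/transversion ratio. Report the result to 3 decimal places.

R = 9/132 = 0.068181… ≈ 0.068 (to 3 d.p.).

0.068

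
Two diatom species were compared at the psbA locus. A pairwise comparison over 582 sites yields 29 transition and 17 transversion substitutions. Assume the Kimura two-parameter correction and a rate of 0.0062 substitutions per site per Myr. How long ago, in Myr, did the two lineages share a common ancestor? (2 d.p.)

P = 29/582 ≈ 0.049828 and Q = 17/582 ≈ 0.02921.
Under the Kimura two-parameter model, d = −½ ln(1 − 2P − Q) − ¼ ln(1 − 2Q).
1 − 2P − Q = 0.871134, giving −½ ln(0.871134) = 0.068980.
1 − 2Q = 0.94158, giving −¼ ln(0.94158) = 0.015049.
d = 0.068980 + 0.015049 = 0.084029.
Under a molecular clock d = 2μt, so t = d/(2μ) = 0.084029 / (2 × 0.0062) = 6.78 Myr.

6.78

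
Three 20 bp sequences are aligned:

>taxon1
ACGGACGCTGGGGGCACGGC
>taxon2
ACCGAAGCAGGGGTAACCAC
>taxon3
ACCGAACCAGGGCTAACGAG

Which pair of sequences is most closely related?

taxon2 and taxon3

taxon1–taxon2: 7/20 differ, p = 0.350, d = 0.471.
taxon1–taxon3: 9/20 differ, p = 0.450, d = 0.687.
taxon2–taxon3: 4/20 differ, p = 0.200, d = 0.233.
The smallest distance is between taxon2 and taxon3.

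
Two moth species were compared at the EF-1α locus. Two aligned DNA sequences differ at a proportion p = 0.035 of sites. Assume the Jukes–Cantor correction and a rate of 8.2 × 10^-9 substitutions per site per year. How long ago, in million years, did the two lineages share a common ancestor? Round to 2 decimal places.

2.19

d = −(3/4) ln(1 − 4p/3) = −0.75 ln(1 − 0.046667) = −0.75 ln(0.953333)
  = −0.75 × (-0.047791) = 0.035843 substitutions/site.
Under a molecular clock d = 2μt, so t = d/(2μ) = 0.035843 / (2 × 8.2 × 10^-9) = 2.19 million years.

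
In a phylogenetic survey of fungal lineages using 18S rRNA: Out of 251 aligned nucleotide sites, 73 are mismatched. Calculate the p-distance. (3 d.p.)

0.291

p = 73/251 = 0.290836… ≈ 0.291 (to 3 d.p.).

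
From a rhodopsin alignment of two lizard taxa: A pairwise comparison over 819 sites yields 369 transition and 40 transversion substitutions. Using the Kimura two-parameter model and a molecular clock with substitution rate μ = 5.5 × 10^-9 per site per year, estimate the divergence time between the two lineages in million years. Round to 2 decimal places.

138.45

P = 369/819 ≈ 0.450549 and Q = 40/819 ≈ 0.04884.
Under the Kimura two-parameter model, d = −½ ln(1 − 2P − Q) − ¼ ln(1 − 2Q).
1 − 2P − Q = 0.050062, giving −½ ln(0.050062) = 1.497247.
1 − 2Q = 0.90232, giving −¼ ln(0.90232) = 0.025697.
d = 1.497247 + 0.025697 = 1.522944.
Under a molecular clock d = 2μt, so t = d/(2μ) = 1.522944 / (2 × 5.5 × 10^-9) = 138.45 million years.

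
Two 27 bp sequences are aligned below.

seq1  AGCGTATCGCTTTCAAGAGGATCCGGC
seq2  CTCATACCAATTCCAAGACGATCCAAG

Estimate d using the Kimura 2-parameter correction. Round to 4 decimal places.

0.6123

Of 27 sites, 6 differences are transitions and 5 are transversions, so P = 6/27 ≈ 0.222222 and Q = 5/27 ≈ 0.185185.
Under the Kimura two-parameter model, d = −½ ln(1 − 2P − Q) − ¼ ln(1 − 2Q).
1 − 2P − Q = 0.370371, giving −½ ln(0.370371) = 0.496625.
1 − 2Q = 0.62963, giving −¼ ln(0.62963) = 0.115656.
d = 0.496625 + 0.115656 = 0.612281.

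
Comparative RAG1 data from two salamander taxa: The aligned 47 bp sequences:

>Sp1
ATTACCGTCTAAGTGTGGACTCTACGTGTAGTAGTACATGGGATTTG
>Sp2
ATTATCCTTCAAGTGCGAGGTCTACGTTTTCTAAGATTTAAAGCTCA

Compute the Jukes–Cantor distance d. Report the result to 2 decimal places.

0.73

The sequences differ at 22 of 47 sites, so p = 22/47 ≈ 0.468085.
d = −(3/4) ln(1 − 4p/3) = −0.75 ln(1 − 0.624113) = −0.75 ln(0.375887)
  = −0.75 × (-0.978467) = 0.733850 substitutions/site.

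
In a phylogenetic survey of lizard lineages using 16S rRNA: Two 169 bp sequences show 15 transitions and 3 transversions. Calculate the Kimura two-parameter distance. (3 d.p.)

0.118

P = 15/169 ≈ 0.088757 and Q = 3/169 ≈ 0.017751.
Under the Kimura two-parameter model, d = −½ ln(1 − 2P − Q) − ¼ ln(1 − 2Q).
1 − 2P − Q = 0.804735, giving −½ ln(0.804735) = 0.108621.
1 − 2Q = 0.964498, giving −¼ ln(0.964498) = 0.009037.
d = 0.108621 + 0.009037 = 0.117658.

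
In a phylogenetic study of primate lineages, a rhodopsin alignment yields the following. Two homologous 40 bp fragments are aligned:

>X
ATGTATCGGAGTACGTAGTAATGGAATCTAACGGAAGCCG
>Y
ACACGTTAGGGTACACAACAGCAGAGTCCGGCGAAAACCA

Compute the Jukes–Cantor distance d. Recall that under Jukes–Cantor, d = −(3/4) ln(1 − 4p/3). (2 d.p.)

0.90

The sequences differ at 21 of 40 sites, so p = 21/40 = 0.525.
d = −(3/4) ln(1 − 4p/3) = −0.75 ln(1 − 0.7) = −0.75 ln(0.3)
  = −0.75 × (-1.203973) = 0.902980 substitutions/site.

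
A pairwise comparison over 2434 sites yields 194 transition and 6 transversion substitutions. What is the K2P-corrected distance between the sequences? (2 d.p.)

P = 194/2434 ≈ 0.079704 and Q = 6/2434 ≈ 0.002465.
Under the Kimura two-parameter model, d = −½ ln(1 − 2P − Q) − ¼ ln(1 − 2Q).
1 − 2P − Q = 0.838127, giving −½ ln(0.838127) = 0.088293.
1 − 2Q = 0.99507, giving −¼ ln(0.99507) = 0.001236.
d = 0.088293 + 0.001236 = 0.089529.

0.09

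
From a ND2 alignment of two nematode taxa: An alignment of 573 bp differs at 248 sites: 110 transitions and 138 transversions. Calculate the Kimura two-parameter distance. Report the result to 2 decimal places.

P = 110/573 ≈ 0.191972 and Q = 138/573 ≈ 0.240838.
Under the Kimura two-parameter model, d = −½ ln(1 − 2P − Q) − ¼ ln(1 − 2Q).
1 − 2P − Q = 0.375218, giving −½ ln(0.375218) = 0.490124.
1 − 2Q = 0.518324, giving −¼ ln(0.518324) = 0.164289.
d = 0.490124 + 0.164289 = 0.654413.

0.65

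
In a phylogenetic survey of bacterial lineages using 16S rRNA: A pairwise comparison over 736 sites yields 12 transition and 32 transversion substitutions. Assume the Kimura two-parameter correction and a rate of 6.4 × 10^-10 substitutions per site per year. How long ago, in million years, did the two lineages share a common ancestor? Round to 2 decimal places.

48.68

P = 12/736 ≈ 0.016304 and Q = 32/736 ≈ 0.043478.
Under the Kimura two-parameter model, d = −½ ln(1 − 2P − Q) − ¼ ln(1 − 2Q).
1 − 2P − Q = 0.923914, giving −½ ln(0.923914) = 0.039568.
1 − 2Q = 0.913044, giving −¼ ln(0.913044) = 0.022743.
d = 0.039568 + 0.022743 = 0.062311.
Under a molecular clock d = 2μt, so t = d/(2μ) = 0.062311 / (2 × 6.4 × 10^-10) = 48.68 million years.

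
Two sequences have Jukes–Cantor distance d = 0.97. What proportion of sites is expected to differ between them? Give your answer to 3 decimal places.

0.544

p = (3/4)(1 − e^(−4d/3)) = 0.75 × (1 − e^(-1.293333)) = 0.75 × (1 − 0.274355) = 0.544234.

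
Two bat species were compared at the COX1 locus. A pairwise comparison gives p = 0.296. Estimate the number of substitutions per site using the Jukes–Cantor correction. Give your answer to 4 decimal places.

0.3765

d = −(3/4) ln(1 − 4p/3) = −0.75 ln(1 − 0.394667) = −0.75 ln(0.605333)
  = −0.75 × (-0.501977) = 0.376483 substitutions/site.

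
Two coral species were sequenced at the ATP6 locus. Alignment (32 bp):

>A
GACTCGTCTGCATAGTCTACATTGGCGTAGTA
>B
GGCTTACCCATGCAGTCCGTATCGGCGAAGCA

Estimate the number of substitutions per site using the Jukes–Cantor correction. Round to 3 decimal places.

The sequences differ at 15 of 32 sites, so p = 15/32 = 0.46875.
d = −(3/4) ln(1 − 4p/3) = −0.75 ln(1 − 0.625) = −0.75 ln(0.375)
  = −0.75 × (-0.980829) = 0.735622 substitutions/site.

0.736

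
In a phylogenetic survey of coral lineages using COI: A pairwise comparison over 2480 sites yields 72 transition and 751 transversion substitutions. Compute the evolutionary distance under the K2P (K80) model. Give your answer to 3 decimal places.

0.456

P = 72/2480 ≈ 0.029032 and Q = 751/2480 ≈ 0.302823.
Under the Kimura two-parameter model, d = −½ ln(1 − 2P − Q) − ¼ ln(1 − 2Q).
1 − 2P − Q = 0.639113, giving −½ ln(0.639113) = 0.223837.
1 − 2Q = 0.394354, giving −¼ ln(0.394354) = 0.232627.
d = 0.223837 + 0.232627 = 0.456464.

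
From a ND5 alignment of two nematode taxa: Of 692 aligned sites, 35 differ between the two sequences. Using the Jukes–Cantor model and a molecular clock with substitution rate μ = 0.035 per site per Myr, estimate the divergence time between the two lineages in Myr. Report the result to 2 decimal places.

p = 35/692 ≈ 0.050578.
d = −(3/4) ln(1 − 4p/3) = −0.75 ln(1 − 0.067437) = −0.75 ln(0.932563)
  = −0.75 × (-0.069819) = 0.052364 substitutions/site.
Under a molecular clock d = 2μt, so t = d/(2μ) = 0.052364 / (2 × 0.035) = 0.75 Myr.

0.75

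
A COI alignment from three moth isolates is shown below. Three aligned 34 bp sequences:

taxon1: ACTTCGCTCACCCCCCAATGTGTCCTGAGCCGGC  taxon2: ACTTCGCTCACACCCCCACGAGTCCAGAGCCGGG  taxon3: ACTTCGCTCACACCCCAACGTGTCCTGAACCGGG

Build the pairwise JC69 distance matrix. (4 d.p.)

taxon1–taxon2: 6/34 sites differ → p ≈ 0.176471, d = −0.75 ln(1 − 0.235295) = 0.201199 ≈ 0.2012.
taxon1–taxon3: 4/34 sites differ → p ≈ 0.117647, d = −0.75 ln(1 − 0.156863) = 0.127969 ≈ 0.1280.
taxon2–taxon3: 4/34 sites differ → p ≈ 0.117647, d = −0.75 ln(1 − 0.156863) = 0.127969 ≈ 0.1280.

d(taxon1,taxon2) = 0.2012, d(taxon1,taxon3) = 0.1280, d(taxon2,taxon3) = 0.1280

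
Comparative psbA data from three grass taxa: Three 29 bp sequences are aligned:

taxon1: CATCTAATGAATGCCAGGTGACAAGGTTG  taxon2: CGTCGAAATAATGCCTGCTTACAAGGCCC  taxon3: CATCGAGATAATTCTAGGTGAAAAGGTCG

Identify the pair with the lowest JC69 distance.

taxon1 and taxon3

taxon1–taxon2: 10/29 differ, p = 0.345, d = 0.462.
taxon1–taxon3: 8/29 differ, p = 0.276, d = 0.344.
taxon2–taxon3: 10/29 differ, p = 0.345, d = 0.462.
The smallest distance is between taxon1 and taxon3.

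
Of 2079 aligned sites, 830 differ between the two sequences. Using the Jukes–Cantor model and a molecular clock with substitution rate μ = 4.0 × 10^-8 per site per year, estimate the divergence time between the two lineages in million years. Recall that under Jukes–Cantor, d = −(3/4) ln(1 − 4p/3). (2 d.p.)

p = 830/2079 ≈ 0.39923.
d = −(3/4) ln(1 − 4p/3) = −0.75 ln(1 − 0.532307) = −0.75 ln(0.467693)
  = −0.75 × (-0.759943) = 0.569957 substitutions/site.
Under a molecular clock d = 2μt, so t = d/(2μ) = 0.569957 / (2 × 4.0 × 10^-8) = 7.12 million years.

7.12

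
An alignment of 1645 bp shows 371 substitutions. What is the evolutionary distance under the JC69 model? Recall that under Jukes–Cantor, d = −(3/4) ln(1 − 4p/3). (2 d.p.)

p = 371/1645 ≈ 0.225532.
d = −(3/4) ln(1 − 4p/3) = −0.75 ln(1 − 0.300709) = −0.75 ln(0.699291)
  = −0.75 × (-0.357688) = 0.268266 substitutions/site.

0.27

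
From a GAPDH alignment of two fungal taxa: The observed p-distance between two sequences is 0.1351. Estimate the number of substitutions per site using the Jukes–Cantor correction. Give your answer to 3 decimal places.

0.149

d = −(3/4) ln(1 − 4p/3) = −0.75 ln(1 − 0.180133) = −0.75 ln(0.819867)
  = −0.75 × (-0.198613) = 0.148960 substitutions/site.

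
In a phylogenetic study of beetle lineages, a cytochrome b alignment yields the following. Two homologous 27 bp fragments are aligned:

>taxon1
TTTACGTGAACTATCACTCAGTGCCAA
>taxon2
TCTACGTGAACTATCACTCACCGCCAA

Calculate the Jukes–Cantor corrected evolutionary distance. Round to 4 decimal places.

The sequences differ at 3 of 27 sites (2, 21, 22), so p = 3/27 ≈ 0.111111.
d = −(3/4) ln(1 − 4p/3) = −0.75 ln(1 − 0.148148) = −0.75 ln(0.851852)
  = −0.75 × (-0.160342) = 0.120257 substitutions/site.

0.1203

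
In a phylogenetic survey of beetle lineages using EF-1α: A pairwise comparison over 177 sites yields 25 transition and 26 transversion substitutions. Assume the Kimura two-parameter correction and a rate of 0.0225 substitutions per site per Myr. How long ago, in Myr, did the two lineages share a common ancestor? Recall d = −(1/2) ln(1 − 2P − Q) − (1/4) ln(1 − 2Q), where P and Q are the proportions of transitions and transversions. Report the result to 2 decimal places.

8.17

P = 25/177 ≈ 0.141243 and Q = 26/177 ≈ 0.146893.
Under the Kimura two-parameter model, d = −½ ln(1 − 2P − Q) − ¼ ln(1 − 2Q).
1 − 2P − Q = 0.570621, giving −½ ln(0.570621) = 0.280515.
1 − 2Q = 0.706214, giving −¼ ln(0.706214) = 0.086959.
d = 0.280515 + 0.086959 = 0.367474.
Under a molecular clock d = 2μt, so t = d/(2μ) = 0.367474 / (2 × 0.0225) = 8.17 Myr.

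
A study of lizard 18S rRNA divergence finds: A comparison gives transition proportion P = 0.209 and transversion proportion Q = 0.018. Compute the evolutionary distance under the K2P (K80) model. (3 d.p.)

Under the Kimura two-parameter model, d = −½ ln(1 − 2P − Q) − ¼ ln(1 − 2Q).
1 − 2P − Q = 0.564, giving −½ ln(0.564) = 0.286351.
1 − 2Q = 0.964, giving −¼ ln(0.964) = 0.009166.
d = 0.286351 + 0.009166 = 0.295517.

0.296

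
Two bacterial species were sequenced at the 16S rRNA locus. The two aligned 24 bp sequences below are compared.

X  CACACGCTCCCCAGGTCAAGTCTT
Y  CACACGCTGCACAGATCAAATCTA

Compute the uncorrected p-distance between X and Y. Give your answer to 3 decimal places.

The sequences differ at 5 of 24 positions (sites 9, 11, 15, 20, 24).
p = 5/24 = 0.208333… ≈ 0.208 (to 3 d.p.).

0.208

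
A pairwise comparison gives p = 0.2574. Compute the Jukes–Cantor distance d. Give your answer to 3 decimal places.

d = −(3/4) ln(1 − 4p/3) = −0.75 ln(1 − 0.3432) = −0.75 ln(0.6568)
  = −0.75 × (-0.420376) = 0.315282 substitutions/site.

0.315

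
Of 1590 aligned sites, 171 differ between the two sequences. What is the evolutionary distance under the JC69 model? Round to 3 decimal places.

0.116

p = 171/1590 ≈ 0.107547.
d = −(3/4) ln(1 − 4p/3) = −0.75 ln(1 − 0.143396) = −0.75 ln(0.856604)
  = −0.75 × (-0.154780) = 0.116085 substitutions/site.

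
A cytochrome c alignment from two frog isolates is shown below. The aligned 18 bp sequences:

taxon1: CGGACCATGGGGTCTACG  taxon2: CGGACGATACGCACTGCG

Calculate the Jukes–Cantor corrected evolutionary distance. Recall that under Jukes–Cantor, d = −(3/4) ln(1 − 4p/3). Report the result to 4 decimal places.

The sequences differ at 6 of 18 sites (6, 9, 10, 12, 13, 16), so p = 6/18 ≈ 0.333333.
d = −(3/4) ln(1 − 4p/3) = −0.75 ln(1 − 0.444444) = −0.75 ln(0.555556)
  = −0.75 × (-0.587786) = 0.440840 substitutions/site.

0.4408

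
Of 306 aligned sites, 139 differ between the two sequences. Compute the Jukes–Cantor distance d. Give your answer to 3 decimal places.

p = 139/306 ≈ 0.454248.
d = −(3/4) ln(1 − 4p/3) = −0.75 ln(1 − 0.605664) = −0.75 ln(0.394336)
  = −0.75 × (-0.930552) = 0.697914 substitutions/site.

0.698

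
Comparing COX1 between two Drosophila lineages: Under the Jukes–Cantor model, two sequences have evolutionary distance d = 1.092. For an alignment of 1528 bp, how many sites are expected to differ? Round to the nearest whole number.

879

Invert JC69: p = (3/4)(1 − e^(−4d/3)) = 0.75 × (1 − e^(-1.456)) = 0.75 × (1 − 0.233167) = 0.575125.
Expected differing sites = pL ≈ 0.575125 × 1528 = 878.791 ≈ 879.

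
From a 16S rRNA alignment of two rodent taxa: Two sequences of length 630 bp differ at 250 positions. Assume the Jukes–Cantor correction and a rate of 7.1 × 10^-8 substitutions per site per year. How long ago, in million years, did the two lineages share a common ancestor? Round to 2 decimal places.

3.98

p = 250/630 ≈ 0.396825.
d = −(3/4) ln(1 − 4p/3) = −0.75 ln(1 − 0.5291) = −0.75 ln(0.4709)
  = −0.75 × (-0.753110) = 0.564833 substitutions/site.
Under a molecular clock d = 2μt, so t = d/(2μ) = 0.564833 / (2 × 7.1 × 10^-8) = 3.98 million years.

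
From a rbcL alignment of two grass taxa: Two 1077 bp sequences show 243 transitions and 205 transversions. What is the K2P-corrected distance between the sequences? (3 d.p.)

P = 243/1077 ≈ 0.225627 and Q = 205/1077 ≈ 0.190344.
Under the Kimura two-parameter model, d = −½ ln(1 − 2P − Q) − ¼ ln(1 − 2Q).
1 − 2P − Q = 0.358402, giving −½ ln(0.358402) = 0.513050.
1 − 2Q = 0.619312, giving −¼ ln(0.619312) = 0.119787.
d = 0.513050 + 0.119787 = 0.632837.

0.633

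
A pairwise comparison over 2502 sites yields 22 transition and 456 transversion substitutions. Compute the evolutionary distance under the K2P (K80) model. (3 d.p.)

P = 22/2502 ≈ 0.008793 and Q = 456/2502 ≈ 0.182254.
Under the Kimura two-parameter model, d = −½ ln(1 − 2P − Q) − ¼ ln(1 − 2Q).
1 − 2P − Q = 0.80016, giving −½ ln(0.80016) = 0.111472.
1 − 2Q = 0.635492, giving −¼ ln(0.635492) = 0.113339.
d = 0.111472 + 0.113339 = 0.224811.

0.225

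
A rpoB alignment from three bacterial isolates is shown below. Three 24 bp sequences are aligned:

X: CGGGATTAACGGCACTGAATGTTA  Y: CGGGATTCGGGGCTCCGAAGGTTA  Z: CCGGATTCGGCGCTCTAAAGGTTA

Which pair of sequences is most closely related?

X–Y: 6/24 differ, p = 0.250, d = 0.304.
X–Z: 8/24 differ, p = 0.333, d = 0.441.
Y–Z: 4/24 differ, p = 0.167, d = 0.188.
The smallest distance is between Y and Z.

Y and Z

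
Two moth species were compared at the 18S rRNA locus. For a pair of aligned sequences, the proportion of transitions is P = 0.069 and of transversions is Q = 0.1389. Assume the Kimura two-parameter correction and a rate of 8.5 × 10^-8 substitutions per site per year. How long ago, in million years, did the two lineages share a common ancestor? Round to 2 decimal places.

Under the Kimura two-parameter model, d = −½ ln(1 − 2P − Q) − ¼ ln(1 − 2Q).
1 − 2P − Q = 0.7231, giving −½ ln(0.7231) = 0.162104.
1 − 2Q = 0.7222, giving −¼ ln(0.7222) = 0.081363.
d = 0.162104 + 0.081363 = 0.243467.
Under a molecular clock d = 2μt, so t = d/(2μ) = 0.243467 / (2 × 8.5 × 10^-8) = 1.43 million years.

1.43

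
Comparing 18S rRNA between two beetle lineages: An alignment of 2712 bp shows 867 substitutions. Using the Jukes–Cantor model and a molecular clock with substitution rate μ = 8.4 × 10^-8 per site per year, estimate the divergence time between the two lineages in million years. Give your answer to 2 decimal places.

2.48

p = 867/2712 ≈ 0.31969.
d = −(3/4) ln(1 − 4p/3) = −0.75 ln(1 − 0.426253) = −0.75 ln(0.573747)
  = −0.75 × (-0.555567) = 0.416675 substitutions/site.
Under a molecular clock d = 2μt, so t = d/(2μ) = 0.416675 / (2 × 8.4 × 10^-8) = 2.48 million years.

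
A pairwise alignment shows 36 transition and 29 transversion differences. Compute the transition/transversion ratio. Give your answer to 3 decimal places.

1.241

R = 36/29 = 1.241379… ≈ 1.241 (to 3 d.p.).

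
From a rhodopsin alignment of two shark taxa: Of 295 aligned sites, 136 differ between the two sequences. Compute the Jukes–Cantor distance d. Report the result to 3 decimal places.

0.715

p = 136/295 ≈ 0.461017.
d = −(3/4) ln(1 − 4p/3) = −0.75 ln(1 − 0.614689) = −0.75 ln(0.385311)
  = −0.75 × (-0.953704) = 0.715278 substitutions/site.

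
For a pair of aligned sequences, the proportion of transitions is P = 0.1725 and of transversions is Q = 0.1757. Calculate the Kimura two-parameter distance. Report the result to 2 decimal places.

0.48

Under the Kimura two-parameter model, d = −½ ln(1 − 2P − Q) − ¼ ln(1 − 2Q).
1 − 2P − Q = 0.4793, giving −½ ln(0.4793) = 0.367714.
1 − 2Q = 0.6486, giving −¼ ln(0.6486) = 0.108235.
d = 0.367714 + 0.108235 = 0.475949.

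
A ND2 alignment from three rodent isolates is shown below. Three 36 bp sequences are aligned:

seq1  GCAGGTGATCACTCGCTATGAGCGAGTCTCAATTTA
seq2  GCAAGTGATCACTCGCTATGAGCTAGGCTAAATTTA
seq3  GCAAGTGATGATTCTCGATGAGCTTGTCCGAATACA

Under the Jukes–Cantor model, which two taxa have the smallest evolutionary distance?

seq1 and seq2

seq1–seq2: 4/36 differ, p = 0.111, d = 0.120.
seq1–seq3: 11/36 differ, p = 0.306, d = 0.392.
seq2–seq3: 10/36 differ, p = 0.278, d = 0.347.
The smallest distance is between seq1 and seq2.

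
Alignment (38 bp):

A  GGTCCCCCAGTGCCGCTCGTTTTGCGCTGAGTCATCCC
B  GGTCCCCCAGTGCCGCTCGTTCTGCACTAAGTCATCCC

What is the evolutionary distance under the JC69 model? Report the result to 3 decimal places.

The sequences differ at 3 of 38 sites (22, 26, 29), so p = 3/38 ≈ 0.078947.
d = −(3/4) ln(1 − 4p/3) = −0.75 ln(1 − 0.105263) = −0.75 ln(0.894737)
  = −0.75 × (-0.111225) = 0.083419 substitutions/site.

0.083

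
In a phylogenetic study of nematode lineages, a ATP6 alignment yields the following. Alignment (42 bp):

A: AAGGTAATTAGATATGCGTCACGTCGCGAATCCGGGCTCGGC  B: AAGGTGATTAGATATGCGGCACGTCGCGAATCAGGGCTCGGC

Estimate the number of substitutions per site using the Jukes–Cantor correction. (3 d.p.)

The sequences differ at 3 of 42 sites (6, 19, 33), so p = 3/42 ≈ 0.071429.
d = −(3/4) ln(1 − 4p/3) = −0.75 ln(1 − 0.095239) = −0.75 ln(0.904761)
  = −0.75 × (-0.100084) = 0.075063 substitutions/site.

0.075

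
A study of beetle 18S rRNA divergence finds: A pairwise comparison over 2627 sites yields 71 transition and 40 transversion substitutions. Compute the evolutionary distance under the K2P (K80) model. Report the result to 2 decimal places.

0.04

P = 71/2627 ≈ 0.027027 and Q = 40/2627 ≈ 0.015226.
Under the Kimura two-parameter model, d = −½ ln(1 − 2P − Q) − ¼ ln(1 − 2Q).
1 − 2P − Q = 0.93072, giving −½ ln(0.93072) = 0.035898.
1 − 2Q = 0.969548, giving −¼ ln(0.969548) = 0.007731.
d = 0.035898 + 0.007731 = 0.043629.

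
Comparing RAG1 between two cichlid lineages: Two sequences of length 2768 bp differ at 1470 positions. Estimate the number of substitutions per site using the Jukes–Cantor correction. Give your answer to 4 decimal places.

0.9235

p = 1470/2768 ≈ 0.531069.
d = −(3/4) ln(1 − 4p/3) = −0.75 ln(1 − 0.708092) = −0.75 ln(0.291908)
  = −0.75 × (-1.231317) = 0.923488 substitutions/site.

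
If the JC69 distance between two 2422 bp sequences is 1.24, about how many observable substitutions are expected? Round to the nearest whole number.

Invert JC69: p = (3/4)(1 − e^(−4d/3)) = 0.75 × (1 − e^(-1.653333)) = 0.75 × (1 − 0.191411) = 0.606442.
Expected differing sites = pL ≈ 0.606442 × 2422 = 1468.802524 ≈ 1469.

1469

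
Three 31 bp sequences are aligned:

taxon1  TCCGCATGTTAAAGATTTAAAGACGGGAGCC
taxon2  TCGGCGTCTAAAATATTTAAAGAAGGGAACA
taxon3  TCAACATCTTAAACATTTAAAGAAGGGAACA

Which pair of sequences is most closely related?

taxon1–taxon2: 8/31 differ, p = 0.258, d = 0.316.
taxon1–taxon3: 7/31 differ, p = 0.226, d = 0.269.
taxon2–taxon3: 5/31 differ, p = 0.161, d = 0.182.
The smallest distance is between taxon2 and taxon3.

taxon2 and taxon3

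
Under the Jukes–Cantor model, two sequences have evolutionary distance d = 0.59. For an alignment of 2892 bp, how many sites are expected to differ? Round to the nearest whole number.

Invert JC69: p = (3/4)(1 − e^(−4d/3)) = 0.75 × (1 − e^(-0.786667)) = 0.75 × (1 − 0.455360) = 0.408480.
Expected differing sites = pL ≈ 0.408480 × 2892 = 1181.32416 ≈ 1181.

1181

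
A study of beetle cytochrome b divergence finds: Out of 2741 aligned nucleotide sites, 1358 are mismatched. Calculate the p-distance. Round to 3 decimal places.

p = 1358/2741 = 0.495439… ≈ 0.495 (to 3 d.p.).

0.495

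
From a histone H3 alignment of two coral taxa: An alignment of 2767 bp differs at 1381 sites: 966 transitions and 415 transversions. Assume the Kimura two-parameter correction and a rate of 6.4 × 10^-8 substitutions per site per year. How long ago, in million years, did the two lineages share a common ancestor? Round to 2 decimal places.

8.06

P = 966/2767 ≈ 0.349115 and Q = 415/2767 ≈ 0.149982.
Under the Kimura two-parameter model, d = −½ ln(1 − 2P − Q) − ¼ ln(1 − 2Q).
1 − 2P − Q = 0.151788, giving −½ ln(0.151788) = 0.942635.
1 − 2Q = 0.700036, giving −¼ ln(0.700036) = 0.089156.
d = 0.942635 + 0.089156 = 1.031791.
Under a molecular clock d = 2μt, so t = d/(2μ) = 1.031791 / (2 × 6.4 × 10^-8) = 8.06 million years.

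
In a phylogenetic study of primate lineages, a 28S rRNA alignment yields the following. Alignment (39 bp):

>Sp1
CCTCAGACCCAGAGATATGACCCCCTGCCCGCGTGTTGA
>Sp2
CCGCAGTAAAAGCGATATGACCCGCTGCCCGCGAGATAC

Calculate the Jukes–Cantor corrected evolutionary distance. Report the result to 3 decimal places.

The sequences differ at 11 of 39 sites, so p = 11/39 ≈ 0.282051.
d = −(3/4) ln(1 − 4p/3) = −0.75 ln(1 − 0.376068) = −0.75 ln(0.623932)
  = −0.75 × (-0.471714) = 0.353786 substitutions/site.

0.354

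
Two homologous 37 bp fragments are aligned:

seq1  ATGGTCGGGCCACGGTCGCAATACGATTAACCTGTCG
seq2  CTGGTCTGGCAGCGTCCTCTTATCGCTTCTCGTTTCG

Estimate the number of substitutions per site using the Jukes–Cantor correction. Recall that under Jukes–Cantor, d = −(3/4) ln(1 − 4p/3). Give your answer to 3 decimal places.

0.645

The sequences differ at 16 of 37 sites, so p = 16/37 ≈ 0.432432.
d = −(3/4) ln(1 − 4p/3) = −0.75 ln(1 − 0.576576) = −0.75 ln(0.423424)
  = −0.75 × (-0.859381) = 0.644536 substitutions/site.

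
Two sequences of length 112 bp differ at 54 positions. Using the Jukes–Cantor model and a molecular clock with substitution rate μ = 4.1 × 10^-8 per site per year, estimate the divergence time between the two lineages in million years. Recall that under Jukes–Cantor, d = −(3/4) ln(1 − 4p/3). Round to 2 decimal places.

p = 54/112 ≈ 0.482143.
d = −(3/4) ln(1 − 4p/3) = −0.75 ln(1 − 0.642857) = −0.75 ln(0.357143)
  = −0.75 × (-1.029619) = 0.772214 substitutions/site.
Under a molecular clock d = 2μt, so t = d/(2μ) = 0.772214 / (2 × 4.1 × 10^-8) = 9.42 million years.

9.42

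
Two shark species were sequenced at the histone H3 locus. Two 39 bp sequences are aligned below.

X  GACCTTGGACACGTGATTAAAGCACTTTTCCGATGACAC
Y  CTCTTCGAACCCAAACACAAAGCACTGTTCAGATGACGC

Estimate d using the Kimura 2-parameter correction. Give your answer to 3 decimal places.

Of 39 sites, 7 differences are transitions and 8 are transversions, so P = 7/39 ≈ 0.179487 and Q = 8/39 ≈ 0.205128.
Under the Kimura two-parameter model, d = −½ ln(1 − 2P − Q) − ¼ ln(1 − 2Q).
1 − 2P − Q = 0.435898, giving −½ ln(0.435898) = 0.415174.
1 − 2Q = 0.589744, giving −¼ ln(0.589744) = 0.132017.
d = 0.415174 + 0.132017 = 0.547191.

0.547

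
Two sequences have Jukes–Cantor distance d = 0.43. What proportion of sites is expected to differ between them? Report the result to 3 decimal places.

0.327

p = (3/4)(1 − e^(−4d/3)) = 0.75 × (1 − e^(-0.573333)) = 0.75 × (1 − 0.563644) = 0.327267.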